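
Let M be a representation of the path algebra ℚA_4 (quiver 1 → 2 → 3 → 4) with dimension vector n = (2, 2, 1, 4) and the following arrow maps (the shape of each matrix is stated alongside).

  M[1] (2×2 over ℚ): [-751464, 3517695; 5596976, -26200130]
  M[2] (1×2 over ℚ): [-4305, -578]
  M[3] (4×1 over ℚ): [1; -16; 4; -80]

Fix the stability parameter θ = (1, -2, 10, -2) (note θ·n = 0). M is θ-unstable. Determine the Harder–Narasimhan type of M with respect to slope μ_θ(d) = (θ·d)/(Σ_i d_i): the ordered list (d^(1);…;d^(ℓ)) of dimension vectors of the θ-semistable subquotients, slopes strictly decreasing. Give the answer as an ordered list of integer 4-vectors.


Via rank(M_{q-1}∘⋯∘M_p): M ≅ I[1,1], I[1,4], I[2,2], I[4,4]^3.
μ_θ-semistable layers: μ^(1)=4; μ^(2)=1; μ^(3)=-1/2; μ^(4)=-2

((0, 0, 1, 1); (1, 0, 0, 0); (1, 1, 0, 0); (0, 1, 0, 3))


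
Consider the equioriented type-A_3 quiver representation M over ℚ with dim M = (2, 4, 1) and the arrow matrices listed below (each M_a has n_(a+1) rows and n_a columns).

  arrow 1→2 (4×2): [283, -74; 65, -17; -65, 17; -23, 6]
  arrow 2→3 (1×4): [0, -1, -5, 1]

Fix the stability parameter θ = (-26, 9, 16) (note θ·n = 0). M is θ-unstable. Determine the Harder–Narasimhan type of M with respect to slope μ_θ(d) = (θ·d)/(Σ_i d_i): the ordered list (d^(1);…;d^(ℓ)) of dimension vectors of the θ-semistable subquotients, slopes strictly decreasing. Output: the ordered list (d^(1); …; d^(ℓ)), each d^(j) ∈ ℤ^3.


Interval decomposition of M: I[1,2], I[1,3], I[2,2]^2.
HN type (ℓ=3): μ^(1)=16; μ^(2)=9; μ^(3)=-26

((0, 0, 1); (0, 4, 0); (2, 0, 0))


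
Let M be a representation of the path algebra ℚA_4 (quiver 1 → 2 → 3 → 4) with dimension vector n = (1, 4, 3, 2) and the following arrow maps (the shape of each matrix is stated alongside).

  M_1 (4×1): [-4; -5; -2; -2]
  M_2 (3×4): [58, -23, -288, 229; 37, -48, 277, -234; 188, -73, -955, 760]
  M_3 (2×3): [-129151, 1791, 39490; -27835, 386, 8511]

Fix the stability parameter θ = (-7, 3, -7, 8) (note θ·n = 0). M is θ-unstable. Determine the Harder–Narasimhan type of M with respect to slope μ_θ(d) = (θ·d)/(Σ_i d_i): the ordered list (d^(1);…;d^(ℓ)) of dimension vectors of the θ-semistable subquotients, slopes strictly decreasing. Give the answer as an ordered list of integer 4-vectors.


Via rank(M_{q-1}∘⋯∘M_p): M ≅ I[1,4], I[2,2], I[2,3], I[2,4].
μ_θ-semistable layers: μ^(1)=8; μ^(2)=3; μ^(3)=-2; μ^(4)=-7

((0, 0, 0, 2); (0, 1, 0, 0); (0, 3, 3, 0); (1, 0, 0, 0))


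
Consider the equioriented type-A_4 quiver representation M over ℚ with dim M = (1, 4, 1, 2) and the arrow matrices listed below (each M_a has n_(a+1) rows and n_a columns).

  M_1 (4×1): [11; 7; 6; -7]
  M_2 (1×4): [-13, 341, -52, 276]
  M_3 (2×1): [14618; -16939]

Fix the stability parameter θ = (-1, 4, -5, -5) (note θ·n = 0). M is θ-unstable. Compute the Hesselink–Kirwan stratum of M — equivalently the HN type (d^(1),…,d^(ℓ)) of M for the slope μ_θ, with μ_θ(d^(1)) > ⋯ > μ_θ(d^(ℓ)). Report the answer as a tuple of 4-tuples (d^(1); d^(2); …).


Via rank(M_{q-1}∘⋯∘M_p): M ≅ I[1,2], I[2,2]^2, I[2,4], I[4,4].
μ_θ-semistable layers: μ^(1)=4; μ^(2)=-1; μ^(3)=-2; μ^(4)=-5

((0, 3, 0, 0); (1, 0, 0, 0); (0, 1, 1, 1); (0, 0, 0, 1))


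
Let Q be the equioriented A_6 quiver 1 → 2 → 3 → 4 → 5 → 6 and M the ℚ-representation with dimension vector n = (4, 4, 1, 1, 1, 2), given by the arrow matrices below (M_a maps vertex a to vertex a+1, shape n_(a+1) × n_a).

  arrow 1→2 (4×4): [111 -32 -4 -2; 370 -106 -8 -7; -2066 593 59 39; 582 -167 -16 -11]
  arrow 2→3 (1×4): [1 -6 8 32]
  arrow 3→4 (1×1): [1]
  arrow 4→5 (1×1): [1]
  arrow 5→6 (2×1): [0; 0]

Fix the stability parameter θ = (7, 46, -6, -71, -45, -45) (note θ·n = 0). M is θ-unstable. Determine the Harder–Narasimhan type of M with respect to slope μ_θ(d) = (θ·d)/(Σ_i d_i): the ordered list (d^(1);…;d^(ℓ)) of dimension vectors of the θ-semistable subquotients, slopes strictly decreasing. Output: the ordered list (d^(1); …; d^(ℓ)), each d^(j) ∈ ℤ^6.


Via rank(M_{q-1}∘⋯∘M_p): M ≅ I[1,2]^3, I[1,5], I[6,6]^2.
μ_θ-semistable layers: μ^(1)=46; μ^(2)=7; μ^(3)=-69/5; μ^(4)=-45

((0, 3, 0, 0, 0, 0); (3, 0, 0, 0, 0, 0); (1, 1, 1, 1, 1, 0); (0, 0, 0, 0, 0, 2))


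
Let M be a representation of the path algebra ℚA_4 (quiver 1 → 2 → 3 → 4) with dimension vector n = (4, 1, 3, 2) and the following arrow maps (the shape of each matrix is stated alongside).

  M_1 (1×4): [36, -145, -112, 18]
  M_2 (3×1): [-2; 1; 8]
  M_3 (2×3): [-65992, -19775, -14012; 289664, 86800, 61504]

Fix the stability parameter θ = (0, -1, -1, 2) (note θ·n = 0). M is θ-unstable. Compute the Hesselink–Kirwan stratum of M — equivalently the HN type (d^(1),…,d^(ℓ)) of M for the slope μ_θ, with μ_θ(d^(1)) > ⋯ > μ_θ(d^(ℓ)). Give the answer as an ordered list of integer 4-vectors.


Via rank(M_{q-1}∘⋯∘M_p): M ≅ I[1,1]^3, I[1,4], I[3,3]^2, I[4,4].
μ_θ-semistable layers: μ^(1)=2; μ^(2)=0; μ^(3)=-2/3; μ^(4)=-1

((0, 0, 0, 2); (3, 0, 0, 0); (1, 1, 1, 0); (0, 0, 2, 0))


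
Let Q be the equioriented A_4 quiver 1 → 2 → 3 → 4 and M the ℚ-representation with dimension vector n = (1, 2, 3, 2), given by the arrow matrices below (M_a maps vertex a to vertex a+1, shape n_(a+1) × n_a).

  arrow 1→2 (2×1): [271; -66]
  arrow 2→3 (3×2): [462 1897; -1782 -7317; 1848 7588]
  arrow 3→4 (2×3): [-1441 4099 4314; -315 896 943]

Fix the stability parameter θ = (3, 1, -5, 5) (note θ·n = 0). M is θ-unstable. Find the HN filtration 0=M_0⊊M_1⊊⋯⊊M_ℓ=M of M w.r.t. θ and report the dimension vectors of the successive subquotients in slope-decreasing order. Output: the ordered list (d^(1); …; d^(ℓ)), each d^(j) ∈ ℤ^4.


Via rank(M_{q-1}∘⋯∘M_p): M ≅ I[1,2], I[2,4], I[3,3], I[3,4].
μ_θ-semistable layers: μ^(1)=5; μ^(2)=2; μ^(3)=-2; μ^(4)=-5

((0, 0, 0, 2); (1, 1, 0, 0); (0, 1, 1, 0); (0, 0, 2, 0))


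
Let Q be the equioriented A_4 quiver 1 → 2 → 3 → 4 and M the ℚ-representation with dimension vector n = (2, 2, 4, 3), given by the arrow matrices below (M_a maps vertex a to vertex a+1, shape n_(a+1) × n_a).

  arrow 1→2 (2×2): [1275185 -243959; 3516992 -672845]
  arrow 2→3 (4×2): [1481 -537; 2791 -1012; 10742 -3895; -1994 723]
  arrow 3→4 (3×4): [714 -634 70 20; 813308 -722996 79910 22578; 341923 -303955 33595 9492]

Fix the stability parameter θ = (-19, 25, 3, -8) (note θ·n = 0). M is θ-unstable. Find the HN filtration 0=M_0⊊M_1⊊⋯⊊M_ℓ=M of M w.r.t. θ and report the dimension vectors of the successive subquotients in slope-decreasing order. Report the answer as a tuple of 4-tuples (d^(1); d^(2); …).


Barcode: M ≅ I[1,3]^2, I[3,4]^2, I[4,4]. HN layers by μ_θ (4 steps, strictly decreasing):
  μ^(1)=14; μ^(2)=-5/2; μ^(3)=-8; μ^(4)=-19

((0, 2, 2, 0); (0, 0, 2, 2); (0, 0, 0, 1); (2, 0, 0, 0))


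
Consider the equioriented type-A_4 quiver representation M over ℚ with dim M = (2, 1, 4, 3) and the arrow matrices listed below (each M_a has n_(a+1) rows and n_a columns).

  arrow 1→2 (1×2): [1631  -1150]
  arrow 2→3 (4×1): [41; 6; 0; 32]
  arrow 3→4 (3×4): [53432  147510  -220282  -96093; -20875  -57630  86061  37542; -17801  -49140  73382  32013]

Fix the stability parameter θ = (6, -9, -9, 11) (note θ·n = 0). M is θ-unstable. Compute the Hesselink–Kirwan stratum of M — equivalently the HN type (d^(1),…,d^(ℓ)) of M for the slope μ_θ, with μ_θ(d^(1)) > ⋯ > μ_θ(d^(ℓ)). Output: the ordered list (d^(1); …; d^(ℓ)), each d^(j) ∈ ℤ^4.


Via rank(M_{q-1}∘⋯∘M_p): M ≅ I[1,1], I[1,4], I[3,3], I[3,4]^2.
μ_θ-semistable layers: μ^(1)=11; μ^(2)=6; μ^(3)=-4; μ^(4)=-9

((0, 0, 0, 3); (1, 0, 0, 0); (1, 1, 1, 0); (0, 0, 3, 0))


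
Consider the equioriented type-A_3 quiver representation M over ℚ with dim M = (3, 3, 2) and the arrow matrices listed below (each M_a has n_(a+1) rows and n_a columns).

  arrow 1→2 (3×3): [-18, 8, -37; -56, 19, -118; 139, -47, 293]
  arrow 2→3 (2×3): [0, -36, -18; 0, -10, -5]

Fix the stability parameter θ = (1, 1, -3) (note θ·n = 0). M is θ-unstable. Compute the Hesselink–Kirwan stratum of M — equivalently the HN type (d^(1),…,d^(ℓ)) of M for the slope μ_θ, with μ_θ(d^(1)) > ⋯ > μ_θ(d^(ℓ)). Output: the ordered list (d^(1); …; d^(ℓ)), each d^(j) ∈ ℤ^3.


Interval decomposition of M: I[1,2]^2, I[1,3], I[3,3].
HN type (ℓ=3): μ^(1)=1; μ^(2)=-1/3; μ^(3)=-3

((2, 2, 0); (1, 1, 1); (0, 0, 1))


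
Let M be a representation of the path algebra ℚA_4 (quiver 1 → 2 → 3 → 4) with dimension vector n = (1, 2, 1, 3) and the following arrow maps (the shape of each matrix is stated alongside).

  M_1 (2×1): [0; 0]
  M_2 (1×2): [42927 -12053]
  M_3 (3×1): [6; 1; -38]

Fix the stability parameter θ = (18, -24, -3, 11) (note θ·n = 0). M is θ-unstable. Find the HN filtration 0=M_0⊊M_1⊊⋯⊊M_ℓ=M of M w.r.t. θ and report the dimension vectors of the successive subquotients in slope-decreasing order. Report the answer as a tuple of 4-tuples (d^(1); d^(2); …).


Via rank(M_{q-1}∘⋯∘M_p): M ≅ I[1,1], I[2,2], I[2,4], I[4,4]^2.
μ_θ-semistable layers: μ^(1)=18; μ^(2)=11; μ^(3)=-3; μ^(4)=-24

((1, 0, 0, 0); (0, 0, 0, 3); (0, 0, 1, 0); (0, 2, 0, 0))


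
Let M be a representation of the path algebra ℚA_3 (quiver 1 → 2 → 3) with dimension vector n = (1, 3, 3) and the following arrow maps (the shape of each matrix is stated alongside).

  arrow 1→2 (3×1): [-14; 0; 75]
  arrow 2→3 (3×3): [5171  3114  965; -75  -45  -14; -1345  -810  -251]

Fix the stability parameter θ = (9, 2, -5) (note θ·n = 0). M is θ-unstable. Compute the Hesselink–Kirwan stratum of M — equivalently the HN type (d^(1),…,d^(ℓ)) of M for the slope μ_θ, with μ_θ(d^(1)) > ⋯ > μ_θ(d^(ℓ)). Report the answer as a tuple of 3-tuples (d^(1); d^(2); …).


Via rank(M_{q-1}∘⋯∘M_p): M ≅ I[1,3], I[2,2], I[2,3], I[3,3].
μ_θ-semistable layers: μ^(1)=2; μ^(2)=-3/2; μ^(3)=-5

((1, 2, 1); (0, 1, 1); (0, 0, 1))


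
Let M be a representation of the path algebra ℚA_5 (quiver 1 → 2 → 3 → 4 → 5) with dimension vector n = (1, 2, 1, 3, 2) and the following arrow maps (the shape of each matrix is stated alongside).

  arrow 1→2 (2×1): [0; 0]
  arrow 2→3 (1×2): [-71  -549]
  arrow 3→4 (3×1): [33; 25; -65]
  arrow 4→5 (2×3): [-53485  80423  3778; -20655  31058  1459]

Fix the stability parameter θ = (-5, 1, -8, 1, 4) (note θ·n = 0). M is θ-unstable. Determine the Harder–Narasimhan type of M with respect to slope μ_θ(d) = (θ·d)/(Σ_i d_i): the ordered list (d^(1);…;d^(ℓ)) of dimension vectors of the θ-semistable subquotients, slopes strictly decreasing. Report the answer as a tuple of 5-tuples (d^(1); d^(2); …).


Barcode: M ≅ I[1,1], I[2,2], I[2,4], I[4,5]^2. HN layers by μ_θ (4 steps, strictly decreasing):
  μ^(1)=4; μ^(2)=1; μ^(3)=-7/2; μ^(4)=-5

((0, 0, 0, 0, 2); (0, 1, 0, 3, 0); (0, 1, 1, 0, 0); (1, 0, 0, 0, 0))


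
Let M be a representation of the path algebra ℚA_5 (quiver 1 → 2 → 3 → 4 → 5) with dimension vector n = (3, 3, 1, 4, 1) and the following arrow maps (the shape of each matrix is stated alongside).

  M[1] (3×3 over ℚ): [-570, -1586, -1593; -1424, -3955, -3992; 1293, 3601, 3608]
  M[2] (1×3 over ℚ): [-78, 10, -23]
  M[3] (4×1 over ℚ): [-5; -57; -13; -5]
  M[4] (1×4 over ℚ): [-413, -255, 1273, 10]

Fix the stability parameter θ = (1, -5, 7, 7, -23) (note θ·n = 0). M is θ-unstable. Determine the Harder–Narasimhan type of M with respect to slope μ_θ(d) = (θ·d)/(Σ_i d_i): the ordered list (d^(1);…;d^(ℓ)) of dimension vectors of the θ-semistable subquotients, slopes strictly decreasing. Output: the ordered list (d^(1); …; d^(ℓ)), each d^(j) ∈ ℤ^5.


Barcode: M ≅ I[1,2]^2, I[1,5], I[4,4]^3. HN layers by μ_θ (3 steps, strictly decreasing):
  μ^(1)=7; μ^(2)=-2; μ^(3)=-13/5

((0, 0, 0, 3, 0); (2, 2, 0, 0, 0); (1, 1, 1, 1, 1))


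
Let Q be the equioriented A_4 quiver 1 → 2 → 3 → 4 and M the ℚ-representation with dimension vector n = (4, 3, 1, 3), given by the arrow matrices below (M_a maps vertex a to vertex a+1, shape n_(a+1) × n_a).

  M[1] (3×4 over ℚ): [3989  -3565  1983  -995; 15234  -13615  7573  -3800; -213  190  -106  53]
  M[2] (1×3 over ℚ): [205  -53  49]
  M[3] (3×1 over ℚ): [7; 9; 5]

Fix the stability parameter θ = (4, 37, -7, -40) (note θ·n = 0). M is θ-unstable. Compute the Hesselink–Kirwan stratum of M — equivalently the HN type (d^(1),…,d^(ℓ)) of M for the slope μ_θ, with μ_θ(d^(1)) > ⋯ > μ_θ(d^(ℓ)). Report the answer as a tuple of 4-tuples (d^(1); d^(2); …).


Interval decomposition of M: I[1,1]^2, I[1,2], I[1,4], I[2,2], I[4,4]^2.
HN type (ℓ=4): μ^(1)=37; μ^(2)=4; μ^(3)=-3/2; μ^(4)=-40

((0, 2, 0, 0); (3, 0, 0, 0); (1, 1, 1, 1); (0, 0, 0, 2))


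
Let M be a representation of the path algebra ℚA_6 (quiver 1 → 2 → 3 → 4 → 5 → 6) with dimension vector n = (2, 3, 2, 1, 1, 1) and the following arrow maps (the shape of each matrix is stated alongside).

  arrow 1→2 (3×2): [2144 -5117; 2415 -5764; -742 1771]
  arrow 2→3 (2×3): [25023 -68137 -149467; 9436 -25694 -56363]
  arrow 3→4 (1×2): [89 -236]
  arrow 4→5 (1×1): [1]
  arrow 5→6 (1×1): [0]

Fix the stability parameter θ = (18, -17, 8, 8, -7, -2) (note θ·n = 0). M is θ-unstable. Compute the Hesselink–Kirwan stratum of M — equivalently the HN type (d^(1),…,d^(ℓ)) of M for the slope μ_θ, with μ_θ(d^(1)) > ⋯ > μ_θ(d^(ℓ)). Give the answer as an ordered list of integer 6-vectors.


Interval decomposition of M: I[1,3], I[1,5], I[2,2], I[6,6].
HN type (ℓ=5): μ^(1)=8; μ^(2)=3; μ^(3)=1/2; μ^(4)=-2; μ^(5)=-17

((0, 0, 1, 0, 0, 0); (0, 0, 1, 1, 1, 0); (2, 2, 0, 0, 0, 0); (0, 0, 0, 0, 0, 1); (0, 1, 0, 0, 0, 0))


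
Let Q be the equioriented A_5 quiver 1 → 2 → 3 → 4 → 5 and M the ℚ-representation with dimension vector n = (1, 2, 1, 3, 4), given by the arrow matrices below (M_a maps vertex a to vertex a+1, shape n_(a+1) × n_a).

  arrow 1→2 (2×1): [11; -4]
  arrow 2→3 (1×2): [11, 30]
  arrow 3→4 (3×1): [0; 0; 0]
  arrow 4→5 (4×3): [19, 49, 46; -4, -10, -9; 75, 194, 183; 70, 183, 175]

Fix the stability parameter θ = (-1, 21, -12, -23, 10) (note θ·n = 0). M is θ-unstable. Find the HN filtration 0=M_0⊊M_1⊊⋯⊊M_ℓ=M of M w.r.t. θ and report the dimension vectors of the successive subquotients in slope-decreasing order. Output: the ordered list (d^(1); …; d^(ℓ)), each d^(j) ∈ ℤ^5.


Barcode: M ≅ I[1,3], I[2,2], I[4,5]^3, I[5,5]. HN layers by μ_θ (5 steps, strictly decreasing):
  μ^(1)=21; μ^(2)=10; μ^(3)=9/2; μ^(4)=-1; μ^(5)=-23

((0, 1, 0, 0, 0); (0, 0, 0, 0, 4); (0, 1, 1, 0, 0); (1, 0, 0, 0, 0); (0, 0, 0, 3, 0))


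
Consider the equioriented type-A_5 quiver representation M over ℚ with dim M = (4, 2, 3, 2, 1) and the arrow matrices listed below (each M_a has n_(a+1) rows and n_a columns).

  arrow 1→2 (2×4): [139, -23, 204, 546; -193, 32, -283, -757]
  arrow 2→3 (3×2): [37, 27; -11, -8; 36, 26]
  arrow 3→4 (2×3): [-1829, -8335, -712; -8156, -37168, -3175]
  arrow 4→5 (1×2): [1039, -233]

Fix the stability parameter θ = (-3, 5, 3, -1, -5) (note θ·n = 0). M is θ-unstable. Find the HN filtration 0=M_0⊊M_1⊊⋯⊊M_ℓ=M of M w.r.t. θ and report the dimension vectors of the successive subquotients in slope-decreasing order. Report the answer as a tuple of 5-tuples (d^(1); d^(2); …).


Via rank(M_{q-1}∘⋯∘M_p): M ≅ I[1,1]^2, I[1,3], I[1,5], I[3,4].
μ_θ-semistable layers: μ^(1)=4; μ^(2)=1; μ^(3)=1/2; μ^(4)=-3

((0, 1, 1, 0, 0); (0, 0, 1, 1, 0); (0, 1, 1, 1, 1); (4, 0, 0, 0, 0))


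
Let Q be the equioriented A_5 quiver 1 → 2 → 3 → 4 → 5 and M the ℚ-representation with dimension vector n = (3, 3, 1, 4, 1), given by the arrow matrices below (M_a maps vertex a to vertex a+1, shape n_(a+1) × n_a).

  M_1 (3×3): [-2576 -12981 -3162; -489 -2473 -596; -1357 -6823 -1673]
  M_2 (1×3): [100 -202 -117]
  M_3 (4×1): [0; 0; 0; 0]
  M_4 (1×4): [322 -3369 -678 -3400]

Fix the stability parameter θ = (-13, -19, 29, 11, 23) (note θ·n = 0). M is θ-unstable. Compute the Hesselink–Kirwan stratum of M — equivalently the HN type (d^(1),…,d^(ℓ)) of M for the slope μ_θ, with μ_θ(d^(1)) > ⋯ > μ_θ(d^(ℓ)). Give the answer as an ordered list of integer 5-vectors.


Via rank(M_{q-1}∘⋯∘M_p): M ≅ I[1,2]^2, I[1,3], I[4,4]^3, I[4,5].
μ_θ-semistable layers: μ^(1)=29; μ^(2)=23; μ^(3)=11; μ^(4)=-16

((0, 0, 1, 0, 0); (0, 0, 0, 0, 1); (0, 0, 0, 4, 0); (3, 3, 0, 0, 0))


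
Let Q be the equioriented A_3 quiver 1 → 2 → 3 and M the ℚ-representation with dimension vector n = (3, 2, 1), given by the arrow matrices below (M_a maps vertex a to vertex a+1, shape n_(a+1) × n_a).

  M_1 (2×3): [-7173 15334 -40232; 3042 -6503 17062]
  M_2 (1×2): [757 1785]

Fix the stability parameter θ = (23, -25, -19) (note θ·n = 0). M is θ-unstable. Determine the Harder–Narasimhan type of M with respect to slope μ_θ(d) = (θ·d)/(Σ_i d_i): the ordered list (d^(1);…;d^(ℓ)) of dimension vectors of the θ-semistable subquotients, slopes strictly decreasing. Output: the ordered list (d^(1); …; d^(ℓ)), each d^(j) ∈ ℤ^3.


Barcode: M ≅ I[1,1], I[1,2], I[1,3]. HN layers by μ_θ (3 steps, strictly decreasing):
  μ^(1)=23; μ^(2)=-1; μ^(3)=-7

((1, 0, 0); (1, 1, 0); (1, 1, 1))


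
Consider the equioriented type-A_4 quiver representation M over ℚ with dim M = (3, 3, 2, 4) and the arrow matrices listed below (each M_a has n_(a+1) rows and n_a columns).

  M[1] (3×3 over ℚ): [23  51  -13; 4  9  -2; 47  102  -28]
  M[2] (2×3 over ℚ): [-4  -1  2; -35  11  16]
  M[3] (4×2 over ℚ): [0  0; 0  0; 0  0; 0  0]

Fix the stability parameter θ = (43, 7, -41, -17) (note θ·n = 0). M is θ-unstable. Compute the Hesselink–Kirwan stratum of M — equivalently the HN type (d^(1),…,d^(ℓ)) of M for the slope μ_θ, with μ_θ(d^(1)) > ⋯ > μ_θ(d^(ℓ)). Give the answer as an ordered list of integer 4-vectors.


Barcode: M ≅ I[1,2], I[1,3]^2, I[4,4]^4. HN layers by μ_θ (3 steps, strictly decreasing):
  μ^(1)=25; μ^(2)=3; μ^(3)=-17

((1, 1, 0, 0); (2, 2, 2, 0); (0, 0, 0, 4))


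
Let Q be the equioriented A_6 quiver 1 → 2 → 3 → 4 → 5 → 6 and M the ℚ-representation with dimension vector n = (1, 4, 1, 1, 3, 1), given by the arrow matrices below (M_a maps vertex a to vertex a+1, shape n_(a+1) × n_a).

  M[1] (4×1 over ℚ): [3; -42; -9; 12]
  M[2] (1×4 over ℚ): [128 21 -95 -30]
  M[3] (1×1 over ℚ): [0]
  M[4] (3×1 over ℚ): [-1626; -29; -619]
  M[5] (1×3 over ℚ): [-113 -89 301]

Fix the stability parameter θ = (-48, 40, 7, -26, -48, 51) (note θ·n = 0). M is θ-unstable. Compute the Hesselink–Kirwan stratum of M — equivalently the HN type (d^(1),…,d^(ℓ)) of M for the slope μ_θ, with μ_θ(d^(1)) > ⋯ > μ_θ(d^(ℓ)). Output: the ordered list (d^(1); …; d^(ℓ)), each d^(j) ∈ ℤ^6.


Interval decomposition of M: I[1,3], I[2,2]^3, I[4,5], I[5,5], I[5,6].
HN type (ℓ=5): μ^(1)=51; μ^(2)=40; μ^(3)=47/2; μ^(4)=-37; μ^(5)=-48

((0, 0, 0, 0, 0, 1); (0, 3, 0, 0, 0, 0); (0, 1, 1, 0, 0, 0); (0, 0, 0, 1, 1, 0); (1, 0, 0, 0, 2, 0))


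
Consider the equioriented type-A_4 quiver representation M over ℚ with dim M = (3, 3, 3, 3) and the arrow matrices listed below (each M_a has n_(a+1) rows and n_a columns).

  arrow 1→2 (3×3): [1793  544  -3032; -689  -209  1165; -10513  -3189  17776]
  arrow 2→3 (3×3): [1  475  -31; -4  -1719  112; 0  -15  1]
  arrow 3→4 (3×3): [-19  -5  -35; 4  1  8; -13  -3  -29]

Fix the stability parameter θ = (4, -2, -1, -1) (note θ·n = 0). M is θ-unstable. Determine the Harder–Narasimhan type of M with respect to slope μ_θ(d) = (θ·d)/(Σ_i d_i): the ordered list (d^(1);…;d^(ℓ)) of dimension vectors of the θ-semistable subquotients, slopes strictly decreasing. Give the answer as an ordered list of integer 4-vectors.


Via rank(M_{q-1}∘⋯∘M_p): M ≅ I[1,3], I[1,4]^2, I[4,4].
μ_θ-semistable layers: μ^(1)=1/3; μ^(2)=0; μ^(3)=-1

((1, 1, 1, 0); (2, 2, 2, 2); (0, 0, 0, 1))


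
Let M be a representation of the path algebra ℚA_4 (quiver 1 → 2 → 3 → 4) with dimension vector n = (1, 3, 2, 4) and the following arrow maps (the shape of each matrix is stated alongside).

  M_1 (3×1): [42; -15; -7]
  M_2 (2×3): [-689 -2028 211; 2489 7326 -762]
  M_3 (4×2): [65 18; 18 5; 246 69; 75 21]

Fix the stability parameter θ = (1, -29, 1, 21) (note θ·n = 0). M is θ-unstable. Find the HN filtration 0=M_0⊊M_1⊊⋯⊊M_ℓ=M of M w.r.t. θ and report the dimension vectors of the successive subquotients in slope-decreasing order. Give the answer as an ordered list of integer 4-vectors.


Interval decomposition of M: I[1,4], I[2,2], I[2,4], I[4,4]^2.
HN type (ℓ=4): μ^(1)=21; μ^(2)=1; μ^(3)=-14; μ^(4)=-29

((0, 0, 0, 4); (0, 0, 2, 0); (1, 1, 0, 0); (0, 2, 0, 0))


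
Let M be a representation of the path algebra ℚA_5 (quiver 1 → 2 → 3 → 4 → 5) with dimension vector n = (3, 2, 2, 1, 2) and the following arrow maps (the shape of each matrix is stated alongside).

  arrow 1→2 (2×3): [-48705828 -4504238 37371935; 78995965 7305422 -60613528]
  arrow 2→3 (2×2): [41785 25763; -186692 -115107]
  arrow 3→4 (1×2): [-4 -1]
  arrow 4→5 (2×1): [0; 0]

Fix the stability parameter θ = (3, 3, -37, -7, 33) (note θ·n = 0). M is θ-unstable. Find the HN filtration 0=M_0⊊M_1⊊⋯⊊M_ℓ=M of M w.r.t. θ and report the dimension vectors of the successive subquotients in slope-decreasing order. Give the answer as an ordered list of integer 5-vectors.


Via rank(M_{q-1}∘⋯∘M_p): M ≅ I[1,1], I[1,3], I[1,4], I[5,5]^2.
μ_θ-semistable layers: μ^(1)=33; μ^(2)=3; μ^(3)=-7; μ^(4)=-31/3

((0, 0, 0, 0, 2); (1, 0, 0, 0, 0); (0, 0, 0, 1, 0); (2, 2, 2, 0, 0))


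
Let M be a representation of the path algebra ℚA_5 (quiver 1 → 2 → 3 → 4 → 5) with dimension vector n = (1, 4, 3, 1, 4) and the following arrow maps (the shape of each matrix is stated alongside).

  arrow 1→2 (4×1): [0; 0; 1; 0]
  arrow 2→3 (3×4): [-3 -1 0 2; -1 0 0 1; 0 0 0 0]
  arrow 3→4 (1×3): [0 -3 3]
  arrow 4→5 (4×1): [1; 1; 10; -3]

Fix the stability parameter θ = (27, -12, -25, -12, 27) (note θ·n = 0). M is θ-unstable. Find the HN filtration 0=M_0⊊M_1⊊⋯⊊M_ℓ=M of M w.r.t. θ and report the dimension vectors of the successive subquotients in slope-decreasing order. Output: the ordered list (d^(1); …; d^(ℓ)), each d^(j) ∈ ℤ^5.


Barcode: M ≅ I[1,2], I[2,2], I[2,3], I[2,5], I[3,3], I[5,5]^3. HN layers by μ_θ (5 steps, strictly decreasing):
  μ^(1)=27; μ^(2)=15/2; μ^(3)=-12; μ^(4)=-37/2; μ^(5)=-25

((0, 0, 0, 0, 4); (1, 1, 0, 0, 0); (0, 1, 0, 1, 0); (0, 2, 2, 0, 0); (0, 0, 1, 0, 0))


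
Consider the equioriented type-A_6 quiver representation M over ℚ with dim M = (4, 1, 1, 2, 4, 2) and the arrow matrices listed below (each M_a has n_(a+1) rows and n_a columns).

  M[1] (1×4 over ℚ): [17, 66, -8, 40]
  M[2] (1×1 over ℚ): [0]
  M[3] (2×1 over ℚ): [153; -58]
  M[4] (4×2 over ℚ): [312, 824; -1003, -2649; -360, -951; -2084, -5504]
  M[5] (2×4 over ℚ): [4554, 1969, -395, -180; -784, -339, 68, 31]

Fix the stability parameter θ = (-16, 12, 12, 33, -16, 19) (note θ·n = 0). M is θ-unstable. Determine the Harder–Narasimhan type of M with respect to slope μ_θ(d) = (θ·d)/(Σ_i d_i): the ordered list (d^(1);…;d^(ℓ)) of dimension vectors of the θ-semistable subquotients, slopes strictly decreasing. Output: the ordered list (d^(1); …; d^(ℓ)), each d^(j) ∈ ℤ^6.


Via rank(M_{q-1}∘⋯∘M_p): M ≅ I[1,1]^3, I[1,2], I[3,6], I[4,6], I[5,5]^2.
μ_θ-semistable layers: μ^(1)=19; μ^(2)=12; μ^(3)=29/3; μ^(4)=17/2; μ^(5)=-16

((0, 0, 0, 0, 0, 2); (0, 1, 0, 0, 0, 0); (0, 0, 1, 1, 1, 0); (0, 0, 0, 1, 1, 0); (4, 0, 0, 0, 2, 0))


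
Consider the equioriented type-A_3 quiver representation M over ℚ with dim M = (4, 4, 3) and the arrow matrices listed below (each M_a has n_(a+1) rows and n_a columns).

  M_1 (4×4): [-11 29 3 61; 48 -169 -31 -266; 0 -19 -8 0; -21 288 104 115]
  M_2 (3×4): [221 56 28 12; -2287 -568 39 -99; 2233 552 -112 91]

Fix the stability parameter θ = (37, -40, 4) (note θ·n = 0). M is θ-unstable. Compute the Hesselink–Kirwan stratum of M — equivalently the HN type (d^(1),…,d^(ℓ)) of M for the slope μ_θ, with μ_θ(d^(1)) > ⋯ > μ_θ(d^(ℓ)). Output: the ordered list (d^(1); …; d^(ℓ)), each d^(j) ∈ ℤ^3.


Via rank(M_{q-1}∘⋯∘M_p): M ≅ I[1,2], I[1,3]^3.
μ_θ-semistable layers: μ^(1)=4; μ^(2)=-3/2

((0, 0, 3); (4, 4, 0))


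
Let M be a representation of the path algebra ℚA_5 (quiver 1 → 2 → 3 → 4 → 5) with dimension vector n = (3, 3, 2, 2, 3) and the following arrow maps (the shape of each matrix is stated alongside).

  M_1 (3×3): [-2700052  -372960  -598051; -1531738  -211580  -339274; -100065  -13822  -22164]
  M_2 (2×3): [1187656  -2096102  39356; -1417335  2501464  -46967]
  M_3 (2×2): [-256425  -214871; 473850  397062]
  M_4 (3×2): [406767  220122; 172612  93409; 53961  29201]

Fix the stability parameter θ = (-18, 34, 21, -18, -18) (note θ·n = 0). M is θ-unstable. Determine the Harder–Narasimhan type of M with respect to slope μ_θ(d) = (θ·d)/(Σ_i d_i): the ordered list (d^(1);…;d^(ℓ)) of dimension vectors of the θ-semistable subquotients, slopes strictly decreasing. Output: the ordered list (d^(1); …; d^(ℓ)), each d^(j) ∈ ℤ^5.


Interval decomposition of M: I[1,1], I[1,3], I[1,5], I[2,2], I[4,5], I[5,5].
HN type (ℓ=4): μ^(1)=34; μ^(2)=55/2; μ^(3)=19/4; μ^(4)=-18

((0, 1, 0, 0, 0); (0, 1, 1, 0, 0); (0, 1, 1, 1, 1); (3, 0, 0, 1, 2))


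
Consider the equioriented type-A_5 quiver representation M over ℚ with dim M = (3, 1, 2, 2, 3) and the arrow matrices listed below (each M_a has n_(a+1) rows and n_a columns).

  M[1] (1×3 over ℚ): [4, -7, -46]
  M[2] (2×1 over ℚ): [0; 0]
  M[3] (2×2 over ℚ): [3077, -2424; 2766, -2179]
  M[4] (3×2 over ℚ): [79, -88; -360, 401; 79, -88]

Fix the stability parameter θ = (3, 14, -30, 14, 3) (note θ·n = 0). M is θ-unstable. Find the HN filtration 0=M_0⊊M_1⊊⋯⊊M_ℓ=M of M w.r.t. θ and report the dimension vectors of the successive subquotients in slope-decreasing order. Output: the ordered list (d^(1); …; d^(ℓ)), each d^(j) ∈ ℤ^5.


Via rank(M_{q-1}∘⋯∘M_p): M ≅ I[1,1]^2, I[1,2], I[3,5]^2, I[5,5].
μ_θ-semistable layers: μ^(1)=14; μ^(2)=17/2; μ^(3)=3; μ^(4)=-30

((0, 1, 0, 0, 0); (0, 0, 0, 2, 2); (3, 0, 0, 0, 1); (0, 0, 2, 0, 0))


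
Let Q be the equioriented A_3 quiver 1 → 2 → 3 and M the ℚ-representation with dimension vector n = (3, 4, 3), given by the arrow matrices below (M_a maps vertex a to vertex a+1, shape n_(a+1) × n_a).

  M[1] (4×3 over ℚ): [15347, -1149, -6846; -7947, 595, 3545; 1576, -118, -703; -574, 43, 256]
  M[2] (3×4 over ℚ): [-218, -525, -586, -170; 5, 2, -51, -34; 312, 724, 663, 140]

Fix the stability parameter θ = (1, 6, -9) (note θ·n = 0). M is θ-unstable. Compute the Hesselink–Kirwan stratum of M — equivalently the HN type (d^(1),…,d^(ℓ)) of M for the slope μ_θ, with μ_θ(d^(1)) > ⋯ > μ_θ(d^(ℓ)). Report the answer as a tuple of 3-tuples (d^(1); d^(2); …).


Via rank(M_{q-1}∘⋯∘M_p): M ≅ I[1,2], I[1,3]^2, I[2,3].
μ_θ-semistable layers: μ^(1)=6; μ^(2)=1; μ^(3)=-2/3; μ^(4)=-3/2

((0, 1, 0); (1, 0, 0); (2, 2, 2); (0, 1, 1))


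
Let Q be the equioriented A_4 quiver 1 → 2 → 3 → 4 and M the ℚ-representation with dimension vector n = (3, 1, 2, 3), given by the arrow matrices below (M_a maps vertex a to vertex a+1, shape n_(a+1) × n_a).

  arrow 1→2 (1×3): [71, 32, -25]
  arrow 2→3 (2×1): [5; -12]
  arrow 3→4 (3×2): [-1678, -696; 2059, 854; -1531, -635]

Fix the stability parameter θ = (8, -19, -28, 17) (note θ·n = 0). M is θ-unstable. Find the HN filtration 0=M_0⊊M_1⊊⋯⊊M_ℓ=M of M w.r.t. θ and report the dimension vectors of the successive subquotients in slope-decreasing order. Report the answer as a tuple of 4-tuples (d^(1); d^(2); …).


Interval decomposition of M: I[1,1]^2, I[1,4], I[3,4], I[4,4].
HN type (ℓ=4): μ^(1)=17; μ^(2)=8; μ^(3)=-13; μ^(4)=-28

((0, 0, 0, 3); (2, 0, 0, 0); (1, 1, 1, 0); (0, 0, 1, 0))


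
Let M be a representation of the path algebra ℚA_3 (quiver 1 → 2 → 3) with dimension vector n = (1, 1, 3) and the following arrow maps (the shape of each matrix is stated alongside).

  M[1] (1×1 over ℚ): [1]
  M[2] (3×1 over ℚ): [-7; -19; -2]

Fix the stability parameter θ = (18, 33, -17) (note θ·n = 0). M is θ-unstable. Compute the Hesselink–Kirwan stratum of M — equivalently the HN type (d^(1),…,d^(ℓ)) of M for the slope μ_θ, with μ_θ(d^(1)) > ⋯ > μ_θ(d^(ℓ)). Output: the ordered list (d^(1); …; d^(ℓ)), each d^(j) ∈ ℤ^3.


Interval decomposition of M: I[1,3], I[3,3]^2.
HN type (ℓ=2): μ^(1)=34/3; μ^(2)=-17

((1, 1, 1); (0, 0, 2))


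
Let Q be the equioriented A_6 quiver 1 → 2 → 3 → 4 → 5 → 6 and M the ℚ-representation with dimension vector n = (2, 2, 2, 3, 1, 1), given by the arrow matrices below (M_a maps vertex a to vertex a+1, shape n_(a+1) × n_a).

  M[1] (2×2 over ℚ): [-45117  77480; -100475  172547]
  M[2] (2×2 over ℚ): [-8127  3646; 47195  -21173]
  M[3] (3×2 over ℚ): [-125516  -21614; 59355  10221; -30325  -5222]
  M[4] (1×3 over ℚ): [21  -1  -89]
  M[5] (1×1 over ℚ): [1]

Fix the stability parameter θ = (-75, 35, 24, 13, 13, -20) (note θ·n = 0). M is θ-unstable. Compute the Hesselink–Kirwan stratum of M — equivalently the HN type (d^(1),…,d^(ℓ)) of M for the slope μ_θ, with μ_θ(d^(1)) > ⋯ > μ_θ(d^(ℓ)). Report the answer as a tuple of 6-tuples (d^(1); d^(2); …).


Via rank(M_{q-1}∘⋯∘M_p): M ≅ I[1,4], I[1,6], I[4,4].
μ_θ-semistable layers: μ^(1)=24; μ^(2)=13; μ^(3)=-75

((0, 1, 1, 1, 0, 0); (0, 1, 1, 2, 1, 1); (2, 0, 0, 0, 0, 0))


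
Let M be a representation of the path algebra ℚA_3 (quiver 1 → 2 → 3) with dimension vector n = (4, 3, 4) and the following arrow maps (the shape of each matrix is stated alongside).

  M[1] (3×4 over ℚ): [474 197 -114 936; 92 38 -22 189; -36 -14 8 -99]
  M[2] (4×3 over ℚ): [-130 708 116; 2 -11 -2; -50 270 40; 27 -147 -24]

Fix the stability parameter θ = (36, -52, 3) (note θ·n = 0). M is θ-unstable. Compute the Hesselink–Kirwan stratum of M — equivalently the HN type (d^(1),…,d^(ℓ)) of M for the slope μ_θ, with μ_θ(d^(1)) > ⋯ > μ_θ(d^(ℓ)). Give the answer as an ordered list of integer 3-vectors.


Barcode: M ≅ I[1,1], I[1,2], I[1,3]^2, I[3,3]^2. HN layers by μ_θ (3 steps, strictly decreasing):
  μ^(1)=36; μ^(2)=3; μ^(3)=-8

((1, 0, 0); (0, 0, 4); (3, 3, 0))


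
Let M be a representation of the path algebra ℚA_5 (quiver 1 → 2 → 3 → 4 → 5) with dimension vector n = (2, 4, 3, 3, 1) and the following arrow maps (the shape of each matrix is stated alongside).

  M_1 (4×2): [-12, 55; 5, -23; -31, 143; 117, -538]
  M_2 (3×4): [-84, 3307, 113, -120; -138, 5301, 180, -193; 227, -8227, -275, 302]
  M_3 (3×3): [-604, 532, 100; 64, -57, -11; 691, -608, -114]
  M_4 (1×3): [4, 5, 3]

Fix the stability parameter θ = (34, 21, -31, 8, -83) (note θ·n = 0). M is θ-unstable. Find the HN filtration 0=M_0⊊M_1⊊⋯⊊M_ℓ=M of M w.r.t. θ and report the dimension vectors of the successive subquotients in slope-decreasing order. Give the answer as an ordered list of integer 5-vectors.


Barcode: M ≅ I[1,2], I[1,3], I[2,4], I[2,5], I[4,4]. HN layers by μ_θ (4 steps, strictly decreasing):
  μ^(1)=55/2; μ^(2)=8; μ^(3)=-5; μ^(4)=-85/4

((1, 1, 0, 0, 0); (1, 1, 1, 2, 0); (0, 1, 1, 0, 0); (0, 1, 1, 1, 1))


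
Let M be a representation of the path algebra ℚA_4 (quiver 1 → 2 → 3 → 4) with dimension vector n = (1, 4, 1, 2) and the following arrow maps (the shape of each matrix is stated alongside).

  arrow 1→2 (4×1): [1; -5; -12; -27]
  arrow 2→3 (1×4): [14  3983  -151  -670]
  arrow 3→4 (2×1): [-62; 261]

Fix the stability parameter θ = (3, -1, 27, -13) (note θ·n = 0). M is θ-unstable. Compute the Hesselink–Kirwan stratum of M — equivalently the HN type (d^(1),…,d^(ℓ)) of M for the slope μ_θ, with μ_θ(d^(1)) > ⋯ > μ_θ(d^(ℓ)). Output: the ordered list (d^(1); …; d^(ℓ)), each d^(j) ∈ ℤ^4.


Barcode: M ≅ I[1,4], I[2,2]^3, I[4,4]. HN layers by μ_θ (4 steps, strictly decreasing):
  μ^(1)=7; μ^(2)=1; μ^(3)=-1; μ^(4)=-13

((0, 0, 1, 1); (1, 1, 0, 0); (0, 3, 0, 0); (0, 0, 0, 1))


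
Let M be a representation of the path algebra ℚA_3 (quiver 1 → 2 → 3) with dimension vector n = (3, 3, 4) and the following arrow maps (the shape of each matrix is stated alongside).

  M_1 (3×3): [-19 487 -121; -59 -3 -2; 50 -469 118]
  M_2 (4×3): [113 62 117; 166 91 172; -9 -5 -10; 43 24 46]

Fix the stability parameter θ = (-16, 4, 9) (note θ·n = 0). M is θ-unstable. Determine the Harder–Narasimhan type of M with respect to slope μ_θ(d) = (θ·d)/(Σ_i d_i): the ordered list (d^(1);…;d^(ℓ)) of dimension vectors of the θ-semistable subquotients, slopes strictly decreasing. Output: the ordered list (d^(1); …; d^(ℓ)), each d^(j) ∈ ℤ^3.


Via rank(M_{q-1}∘⋯∘M_p): M ≅ I[1,3]^3, I[3,3].
μ_θ-semistable layers: μ^(1)=9; μ^(2)=4; μ^(3)=-16

((0, 0, 4); (0, 3, 0); (3, 0, 0))


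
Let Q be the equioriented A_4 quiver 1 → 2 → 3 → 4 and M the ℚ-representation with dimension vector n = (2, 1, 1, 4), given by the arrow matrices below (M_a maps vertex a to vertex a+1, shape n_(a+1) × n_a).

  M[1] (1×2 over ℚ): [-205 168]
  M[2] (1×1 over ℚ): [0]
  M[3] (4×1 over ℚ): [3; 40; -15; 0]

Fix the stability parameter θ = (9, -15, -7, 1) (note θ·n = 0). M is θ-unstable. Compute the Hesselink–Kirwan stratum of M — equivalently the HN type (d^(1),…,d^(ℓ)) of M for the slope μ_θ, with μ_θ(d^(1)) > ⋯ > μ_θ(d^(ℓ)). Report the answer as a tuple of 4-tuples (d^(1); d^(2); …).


Barcode: M ≅ I[1,1], I[1,2], I[3,4], I[4,4]^3. HN layers by μ_θ (4 steps, strictly decreasing):
  μ^(1)=9; μ^(2)=1; μ^(3)=-3; μ^(4)=-7

((1, 0, 0, 0); (0, 0, 0, 4); (1, 1, 0, 0); (0, 0, 1, 0))


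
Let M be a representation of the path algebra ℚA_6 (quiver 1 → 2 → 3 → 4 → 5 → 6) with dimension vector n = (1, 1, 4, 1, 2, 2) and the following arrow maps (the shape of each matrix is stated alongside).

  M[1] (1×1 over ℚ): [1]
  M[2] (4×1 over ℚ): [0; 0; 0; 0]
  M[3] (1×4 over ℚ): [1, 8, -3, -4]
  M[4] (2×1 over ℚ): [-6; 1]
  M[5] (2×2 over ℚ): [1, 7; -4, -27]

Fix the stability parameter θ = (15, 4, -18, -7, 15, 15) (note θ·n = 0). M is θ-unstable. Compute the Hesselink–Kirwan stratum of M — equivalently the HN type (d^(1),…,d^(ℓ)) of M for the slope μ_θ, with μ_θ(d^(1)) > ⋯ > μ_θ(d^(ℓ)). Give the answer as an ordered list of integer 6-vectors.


Barcode: M ≅ I[1,2], I[3,3]^3, I[3,6], I[5,6]. HN layers by μ_θ (4 steps, strictly decreasing):
  μ^(1)=15; μ^(2)=19/2; μ^(3)=-7; μ^(4)=-18

((0, 0, 0, 0, 2, 2); (1, 1, 0, 0, 0, 0); (0, 0, 0, 1, 0, 0); (0, 0, 4, 0, 0, 0))


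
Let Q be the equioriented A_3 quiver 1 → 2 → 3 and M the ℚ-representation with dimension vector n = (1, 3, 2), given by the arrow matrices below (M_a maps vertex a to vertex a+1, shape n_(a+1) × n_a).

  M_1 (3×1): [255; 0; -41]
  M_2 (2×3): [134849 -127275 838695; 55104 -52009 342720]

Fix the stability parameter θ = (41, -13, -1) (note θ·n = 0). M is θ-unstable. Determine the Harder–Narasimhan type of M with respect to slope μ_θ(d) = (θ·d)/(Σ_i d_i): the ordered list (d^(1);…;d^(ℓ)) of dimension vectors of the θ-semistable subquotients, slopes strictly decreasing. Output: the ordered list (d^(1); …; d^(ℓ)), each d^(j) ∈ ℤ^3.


Interval decomposition of M: I[1,2], I[2,3]^2.
HN type (ℓ=3): μ^(1)=14; μ^(2)=-1; μ^(3)=-13

((1, 1, 0); (0, 0, 2); (0, 2, 0))


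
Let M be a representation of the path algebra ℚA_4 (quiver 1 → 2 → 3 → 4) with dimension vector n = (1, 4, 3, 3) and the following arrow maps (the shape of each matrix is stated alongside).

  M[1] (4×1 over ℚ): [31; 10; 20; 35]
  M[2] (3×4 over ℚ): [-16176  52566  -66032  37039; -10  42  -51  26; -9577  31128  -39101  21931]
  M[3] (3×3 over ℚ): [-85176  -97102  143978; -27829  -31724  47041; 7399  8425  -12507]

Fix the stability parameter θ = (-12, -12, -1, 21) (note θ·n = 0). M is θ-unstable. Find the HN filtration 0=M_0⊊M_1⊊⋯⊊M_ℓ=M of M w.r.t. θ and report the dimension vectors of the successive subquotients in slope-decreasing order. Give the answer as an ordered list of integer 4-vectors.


Interval decomposition of M: I[1,4], I[2,2], I[2,4]^2.
HN type (ℓ=3): μ^(1)=21; μ^(2)=-1; μ^(3)=-12

((0, 0, 0, 3); (0, 0, 3, 0); (1, 4, 0, 0))


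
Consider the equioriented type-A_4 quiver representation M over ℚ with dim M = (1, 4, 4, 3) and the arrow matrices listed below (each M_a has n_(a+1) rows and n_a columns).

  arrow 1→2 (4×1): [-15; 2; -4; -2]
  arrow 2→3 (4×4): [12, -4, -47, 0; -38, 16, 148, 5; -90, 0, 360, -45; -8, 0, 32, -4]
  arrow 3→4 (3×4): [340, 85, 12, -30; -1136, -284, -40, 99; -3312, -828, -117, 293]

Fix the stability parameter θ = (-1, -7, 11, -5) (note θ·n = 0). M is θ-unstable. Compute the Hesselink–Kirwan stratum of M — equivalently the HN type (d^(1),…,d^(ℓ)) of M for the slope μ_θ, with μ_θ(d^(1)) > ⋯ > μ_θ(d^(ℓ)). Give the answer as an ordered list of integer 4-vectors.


Interval decomposition of M: I[1,2], I[2,2], I[2,3], I[2,4], I[3,4]^2.
HN type (ℓ=4): μ^(1)=11; μ^(2)=3; μ^(3)=-4; μ^(4)=-7

((0, 0, 1, 0); (0, 0, 3, 3); (1, 1, 0, 0); (0, 3, 0, 0))


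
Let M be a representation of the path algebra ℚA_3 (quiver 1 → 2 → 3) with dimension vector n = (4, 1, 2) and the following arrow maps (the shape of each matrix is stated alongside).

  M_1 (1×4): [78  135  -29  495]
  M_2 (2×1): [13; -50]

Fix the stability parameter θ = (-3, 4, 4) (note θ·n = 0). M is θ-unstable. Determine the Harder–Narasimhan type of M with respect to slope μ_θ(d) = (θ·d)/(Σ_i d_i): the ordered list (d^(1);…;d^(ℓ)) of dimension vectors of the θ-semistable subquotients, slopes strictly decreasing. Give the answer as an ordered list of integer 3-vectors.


Barcode: M ≅ I[1,1]^3, I[1,3], I[3,3]. HN layers by μ_θ (2 steps, strictly decreasing):
  μ^(1)=4; μ^(2)=-3

((0, 1, 2); (4, 0, 0))


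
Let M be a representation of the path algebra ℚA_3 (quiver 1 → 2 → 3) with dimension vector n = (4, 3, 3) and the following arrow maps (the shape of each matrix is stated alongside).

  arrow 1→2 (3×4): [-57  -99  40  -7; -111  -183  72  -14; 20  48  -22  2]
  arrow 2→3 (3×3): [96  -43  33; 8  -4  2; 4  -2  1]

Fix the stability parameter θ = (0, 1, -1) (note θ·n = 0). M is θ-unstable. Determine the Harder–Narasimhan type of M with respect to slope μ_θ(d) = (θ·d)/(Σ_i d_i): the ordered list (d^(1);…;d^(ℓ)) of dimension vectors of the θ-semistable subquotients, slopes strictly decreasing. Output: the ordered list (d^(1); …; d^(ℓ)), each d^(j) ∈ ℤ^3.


Barcode: M ≅ I[1,1], I[1,2], I[1,3]^2, I[3,3]. HN layers by μ_θ (3 steps, strictly decreasing):
  μ^(1)=1; μ^(2)=0; μ^(3)=-1

((0, 1, 0); (4, 2, 2); (0, 0, 1))


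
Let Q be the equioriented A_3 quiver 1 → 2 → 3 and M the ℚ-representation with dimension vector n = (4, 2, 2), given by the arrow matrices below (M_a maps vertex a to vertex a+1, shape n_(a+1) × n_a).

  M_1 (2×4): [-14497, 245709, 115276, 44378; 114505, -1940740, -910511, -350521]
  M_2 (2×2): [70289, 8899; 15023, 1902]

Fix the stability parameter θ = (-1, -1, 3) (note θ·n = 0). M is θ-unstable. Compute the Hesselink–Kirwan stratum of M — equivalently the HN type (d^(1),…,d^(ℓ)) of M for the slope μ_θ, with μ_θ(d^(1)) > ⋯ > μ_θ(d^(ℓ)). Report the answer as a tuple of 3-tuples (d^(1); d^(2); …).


Interval decomposition of M: I[1,1]^2, I[1,3]^2.
HN type (ℓ=2): μ^(1)=3; μ^(2)=-1

((0, 0, 2); (4, 2, 0))
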